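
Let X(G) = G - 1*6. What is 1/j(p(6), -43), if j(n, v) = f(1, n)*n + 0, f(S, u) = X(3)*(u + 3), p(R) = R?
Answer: -1/162 ≈ -0.0061728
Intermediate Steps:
X(G) = -6 + G (X(G) = G - 6 = -6 + G)
f(S, u) = -9 - 3*u (f(S, u) = (-6 + 3)*(u + 3) = -3*(3 + u) = -9 - 3*u)
j(n, v) = n*(-9 - 3*n) (j(n, v) = (-9 - 3*n)*n + 0 = n*(-9 - 3*n) + 0 = n*(-9 - 3*n))
1/j(p(6), -43) = 1/(3*6*(-3 - 1*6)) = 1/(3*6*(-3 - 6)) = 1/(3*6*(-9)) = 1/(-162) = -1/162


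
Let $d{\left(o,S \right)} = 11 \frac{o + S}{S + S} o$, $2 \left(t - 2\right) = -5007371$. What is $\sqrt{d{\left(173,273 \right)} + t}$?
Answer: $\frac{i \sqrt{745924699338}}{546} \approx 1581.8 i$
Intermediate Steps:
$t = - \frac{5007367}{2}$ ($t = 2 + \frac{1}{2} \left(-5007371\right) = 2 - \frac{5007371}{2} = - \frac{5007367}{2} \approx -2.5037 \cdot 10^{6}$)
$d{\left(o,S \right)} = \frac{11 o \left(S + o\right)}{2 S}$ ($d{\left(o,S \right)} = 11 \frac{S + o}{2 S} o = \frac{11 \left(S + o\right)}{2 S} o = \frac{11 o \left(S + o\right)}{2 S}$)
$\sqrt{d{\left(173,273 \right)} + t} = \sqrt{\frac{11}{2} \cdot 173 \cdot \frac{1}{273} \left(273 + 173\right) - \frac{5007367}{2}} = \sqrt{\frac{11}{2} \cdot 173 \cdot \frac{1}{273} \cdot 446 - \frac{5007367}{2}} = \sqrt{\frac{424369}{273} - \frac{5007367}{2}} = \sqrt{- \frac{1366162453}{546}} = \frac{i \sqrt{745924699338}}{546}$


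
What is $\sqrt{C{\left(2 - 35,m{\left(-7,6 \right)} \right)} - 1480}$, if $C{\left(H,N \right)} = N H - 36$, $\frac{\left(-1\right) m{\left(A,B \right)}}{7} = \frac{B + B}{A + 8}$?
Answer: $2 \sqrt{314} \approx 35.44$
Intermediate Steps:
$m{\left(A,B \right)} = - \frac{14 B}{8 + A}$ ($m{\left(A,B \right)} = - 7 \frac{B + B}{A + 8} = - 7 \frac{2 B}{8 + A} = - \frac{14 B}{8 + A}$)
$C{\left(H,N \right)} = -36 + H N$ ($C{\left(H,N \right)} = H N - 36 = -36 + H N$)
$\sqrt{C{\left(2 - 35,m{\left(-7,6 \right)} \right)} - 1480} = \sqrt{\left(-36 + \left(2 - 35\right) \left(\left(-14\right) 6 \frac{1}{8 - 7}\right)\right) - 1480} = \sqrt{\left(-36 + \left(2 - 35\right) \left(\left(-14\right) 6 \cdot 1^{-1}\right)\right) - 1480} = \sqrt{\left(-36 - 33 \left(\left(-14\right) 6 \cdot 1\right)\right) - 1480} = \sqrt{\left(-36 - -2772\right) - 1480} = \sqrt{\left(-36 + 2772\right) - 1480} = \sqrt{2736 - 1480} = \sqrt{1256} = 2 \sqrt{314}$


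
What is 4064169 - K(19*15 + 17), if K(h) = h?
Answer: 4063867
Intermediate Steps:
4064169 - K(19*15 + 17) = 4064169 - (19*15 + 17) = 4064169 - (285 + 17) = 4064169 - 1*302 = 4064169 - 302 = 4063867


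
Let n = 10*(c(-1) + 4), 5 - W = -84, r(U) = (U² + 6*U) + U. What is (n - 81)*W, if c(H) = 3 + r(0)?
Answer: -979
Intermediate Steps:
r(U) = U² + 7*U
W = 89 (W = 5 - 1*(-84) = 5 + 84 = 89)
c(H) = 3 (c(H) = 3 + 0*(7 + 0) = 3 + 0*7 = 3 + 0 = 3)
n = 70 (n = 10*(3 + 4) = 10*7 = 70)
(n - 81)*W = (70 - 81)*89 = -11*89 = -979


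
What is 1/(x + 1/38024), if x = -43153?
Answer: -38024/1640849671 ≈ -2.3173e-5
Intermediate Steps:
1/(x + 1/38024) = 1/(-43153 + 1/38024) = 1/(-1640849671/38024) = -38024/1640849671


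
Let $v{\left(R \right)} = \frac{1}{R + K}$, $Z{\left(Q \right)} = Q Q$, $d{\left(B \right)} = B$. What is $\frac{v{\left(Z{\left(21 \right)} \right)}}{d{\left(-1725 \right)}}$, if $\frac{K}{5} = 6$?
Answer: $- \frac{1}{812475} \approx -1.2308 \cdot 10^{-6}$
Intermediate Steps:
$K = 30$ ($K = 5 \cdot 6 = 30$)
$Z{\left(Q \right)} = Q^{2}$
$v{\left(R \right)} = \frac{1}{30 + R}$ ($v{\left(R \right)} = \frac{1}{R + 30} = \frac{1}{30 + R}$)
$\frac{v{\left(Z{\left(21 \right)} \right)}}{d{\left(-1725 \right)}} = \frac{1}{\left(30 + 21^{2}\right) \left(-1725\right)} = \frac{1}{30 + 441} \left(- \frac{1}{1725}\right) = \frac{1}{471} \left(- \frac{1}{1725}\right) = - \frac{1}{812475}$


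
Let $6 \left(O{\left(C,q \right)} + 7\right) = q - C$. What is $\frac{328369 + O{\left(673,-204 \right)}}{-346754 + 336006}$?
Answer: $- \frac{1969295}{64488} \approx -30.537$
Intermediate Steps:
$O{\left(C,q \right)} = -7 - \frac{C}{6} + \frac{q}{6}$ ($O{\left(C,q \right)} = -7 + \frac{q - C}{6} = -7 - \left(- \frac{q}{6} + \frac{C}{6}\right) = -7 - \frac{C}{6} + \frac{q}{6}$)
$\frac{328369 + O{\left(673,-204 \right)}}{-346754 + 336006} = \frac{328369 - \frac{919}{6}}{-346754 + 336006} = \frac{328369 - \frac{919}{6}}{-10748} = \left(328369 - \frac{919}{6}\right) \left(- \frac{1}{10748}\right) = \frac{1969295}{6} \left(- \frac{1}{10748}\right) = - \frac{1969295}{64488}$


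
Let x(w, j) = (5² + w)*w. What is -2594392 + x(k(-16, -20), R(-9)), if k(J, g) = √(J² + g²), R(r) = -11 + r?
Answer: -2593736 + 100*√41 ≈ -2.5931e+6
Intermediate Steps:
x(w, j) = w*(25 + w) (x(w, j) = (25 + w)*w = w*(25 + w))
-2594392 + x(k(-16, -20), R(-9)) = -2594392 + √((-16)² + (-20)²)*(25 + √((-16)² + (-20)²)) = -2594392 + √(256 + 400)*(25 + √(256 + 400)) = -2594392 + √656*(25 + √656) = -2594392 + (4*√41)*(25 + 4*√41) = -2594392 + 4*√41*(25 + 4*√41)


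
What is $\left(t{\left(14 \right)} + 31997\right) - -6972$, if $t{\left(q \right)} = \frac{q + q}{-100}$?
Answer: $\frac{974218}{25} \approx 38969.0$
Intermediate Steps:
$t{\left(q \right)} = - \frac{q}{50}$ ($t{\left(q \right)} = 2 q \left(- \frac{1}{100}\right) = - \frac{q}{50}$)
$\left(t{\left(14 \right)} + 31997\right) - -6972 = \left(\left(- \frac{1}{50}\right) 14 + 31997\right) - -6972 = \left(- \frac{7}{25} + 31997\right) + \left(-175 + 7147\right) = \frac{799918}{25} + 6972 = \frac{974218}{25}$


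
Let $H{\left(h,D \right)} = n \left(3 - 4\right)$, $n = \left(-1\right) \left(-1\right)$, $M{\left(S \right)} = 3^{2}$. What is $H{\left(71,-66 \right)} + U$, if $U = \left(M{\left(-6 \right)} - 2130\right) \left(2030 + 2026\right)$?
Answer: $-8602777$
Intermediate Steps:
$M{\left(S \right)} = 9$
$n = 1$
$U = -8602776$ ($U = \left(9 - 2130\right) \left(2030 + 2026\right) = \left(-2121\right) 4056 = -8602776$)
$H{\left(h,D \right)} = -1$ ($H{\left(h,D \right)} = 1 \left(3 - 4\right) = 1 \left(-1\right) = -1$)
$H{\left(71,-66 \right)} + U = -1 - 8602776 = -8602777$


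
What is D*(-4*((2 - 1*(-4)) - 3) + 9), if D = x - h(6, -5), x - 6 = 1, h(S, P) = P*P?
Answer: 54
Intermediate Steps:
h(S, P) = P²
x = 7 (x = 6 + 1 = 7)
D = -18 (D = 7 - 1*(-5)² = 7 - 1*25 = 7 - 25 = -18)
D*(-4*((2 - 1*(-4)) - 3) + 9) = -18*(-4*((2 - 1*(-4)) - 3) + 9) = -18*(-4*((2 + 4) - 3) + 9) = -18*(-4*(6 - 3) + 9) = -18*(-4*3 + 9) = -18*(-12 + 9) = -18*(-3) = 54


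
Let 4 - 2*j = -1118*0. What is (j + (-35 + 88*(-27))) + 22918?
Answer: 20509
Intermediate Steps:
j = 2 (j = 2 - (-559)*0 = 2 - 1/2*0 = 2 + 0 = 2)
(j + (-35 + 88*(-27))) + 22918 = (2 + (-35 + 88*(-27))) + 22918 = (2 + (-35 - 2376)) + 22918 = (2 - 2411) + 22918 = -2409 + 22918 = 20509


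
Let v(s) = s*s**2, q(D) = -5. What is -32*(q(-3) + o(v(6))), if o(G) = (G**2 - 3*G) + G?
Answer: -1479008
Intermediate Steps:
v(s) = s**3
o(G) = G**2 - 2*G
-32*(q(-3) + o(v(6))) = -32*(-5 + 6**3*(-2 + 6**3)) = -32*(-5 + 216*(-2 + 216)) = -32*(-5 + 216*214) = -32*(-5 + 46224) = -32*46219 = -1479008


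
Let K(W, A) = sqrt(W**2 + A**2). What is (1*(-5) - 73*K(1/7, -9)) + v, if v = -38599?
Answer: -38604 - 73*sqrt(3970)/7 ≈ -39261.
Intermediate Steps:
K(W, A) = sqrt(A**2 + W**2)
(1*(-5) - 73*K(1/7, -9)) + v = (1*(-5) - 73*sqrt((-9)**2 + (1/7)**2)) - 38599 = (-5 - 73*sqrt(81 + (1/7)**2)) - 38599 = (-5 - 73*sqrt(81 + 1/49)) - 38599 = (-5 - 73*sqrt(3970)/7) - 38599 = -38604 - 73*sqrt(3970)/7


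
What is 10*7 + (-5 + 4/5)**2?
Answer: 2191/25 ≈ 87.640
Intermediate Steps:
10*7 + (-5 + 4/5)**2 = 70 + (-5 + 4*(1/5))**2 = 70 + (-5 + 4/5)**2 = 70 + (-21/5)**2 = 70 + 441/25 = 2191/25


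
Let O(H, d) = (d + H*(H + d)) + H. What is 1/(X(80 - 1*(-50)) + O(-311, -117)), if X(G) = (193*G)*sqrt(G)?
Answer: -3317/1605801765 + 2509*sqrt(130)/6423207060 ≈ 2.3881e-6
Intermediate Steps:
X(G) = 193*G**(3/2)
O(H, d) = H + d + H*(H + d)
1/(X(80 - 1*(-50)) + O(-311, -117)) = 1/(193*(80 - 1*(-50))**(3/2) + (-311 - 117 + (-311)**2 - 311*(-117))) = 1/(193*(80 + 50)**(3/2) + (-311 - 117 + 96721 + 36387)) = 1/(193*130**(3/2) + 132680) = 1/(193*(130*sqrt(130)) + 132680) = 1/(25090*sqrt(130) + 132680) = 1/(132680 + 25090*sqrt(130))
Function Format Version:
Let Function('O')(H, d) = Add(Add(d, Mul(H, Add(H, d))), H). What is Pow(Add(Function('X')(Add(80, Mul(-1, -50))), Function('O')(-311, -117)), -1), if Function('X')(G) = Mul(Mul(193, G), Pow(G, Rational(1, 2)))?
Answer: Add(Rational(-3317, 1605801765), Mul(Rational(2509, 6423207060), Pow(130, Rational(1, 2)))) ≈ 2.3881e-6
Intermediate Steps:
Function('X')(G) = Mul(193, Pow(G, Rational(3, 2)))
Function('O')(H, d) = Add(H, d, Mul(H, Add(H, d)))
Pow(Add(Function('X')(Add(80, Mul(-1, -50))), Function('O')(-311, -117)), -1) = Pow(Add(Mul(193, Pow(Add(80, Mul(-1, -50)), Rational(3, 2))), Add(-311, -117, Pow(-311, 2), Mul(-311, -117))), -1) = Pow(Add(Mul(193, Pow(Add(80, 50), Rational(3, 2))), Add(-311, -117, 96721, 36387)), -1) = Pow(Add(Mul(193, Pow(130, Rational(3, 2))), 132680), -1) = Pow(Add(Mul(193, Mul(130, Pow(130, Rational(1, 2)))), 132680), -1) = Pow(Add(Mul(25090, Pow(130, Rational(1, 2))), 132680), -1) = Pow(Add(132680, Mul(25090, Pow(130, Rational(1, 2)))), -1)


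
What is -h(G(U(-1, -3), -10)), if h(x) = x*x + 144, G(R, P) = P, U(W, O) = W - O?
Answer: -244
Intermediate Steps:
h(x) = 144 + x**2 (h(x) = x**2 + 144 = 144 + x**2)
-h(G(U(-1, -3), -10)) = -(144 + (-10)**2) = -(144 + 100) = -1*244 = -244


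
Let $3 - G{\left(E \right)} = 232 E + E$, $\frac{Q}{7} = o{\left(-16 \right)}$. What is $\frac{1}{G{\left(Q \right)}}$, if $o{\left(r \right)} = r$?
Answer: $\frac{1}{26099} \approx 3.8316 \cdot 10^{-5}$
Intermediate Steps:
$Q = -112$ ($Q = 7 \left(-16\right) = -112$)
$G{\left(E \right)} = 3 - 233 E$ ($G{\left(E \right)} = 3 - \left(232 E + E\right) = 3 - 233 E$)
$\frac{1}{G{\left(Q \right)}} = \frac{1}{3 - -26096} = \frac{1}{3 + 26096} = \frac{1}{26099}$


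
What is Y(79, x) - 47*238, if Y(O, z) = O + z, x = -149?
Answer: -11256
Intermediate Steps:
Y(79, x) - 47*238 = (79 - 149) - 47*238 = -70 - 11186 = -11256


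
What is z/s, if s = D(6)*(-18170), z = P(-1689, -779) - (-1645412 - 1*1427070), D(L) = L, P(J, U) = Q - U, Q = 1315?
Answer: -768644/27255 ≈ -28.202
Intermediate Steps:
P(J, U) = 1315 - U
z = 3074576 (z = (1315 - 1*(-779)) - (-1645412 - 1*1427070) = (1315 + 779) - (-1645412 - 1427070) = 2094 - 1*(-3072482) = 2094 + 3072482 = 3074576)
s = -109020 (s = 6*(-18170) = -109020)
z/s = 3074576/(-109020) = 3074576*(-1/109020) = -768644/27255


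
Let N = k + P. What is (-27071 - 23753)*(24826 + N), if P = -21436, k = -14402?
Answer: 559673888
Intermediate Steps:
N = -35838 (N = -14402 - 21436 = -35838)
(-27071 - 23753)*(24826 + N) = (-27071 - 23753)*(24826 - 35838) = -50824*(-11012) = 559673888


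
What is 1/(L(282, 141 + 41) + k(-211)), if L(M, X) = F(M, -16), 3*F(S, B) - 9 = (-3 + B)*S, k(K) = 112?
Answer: -1/1671 ≈ -0.00059844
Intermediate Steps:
F(S, B) = 3 + S*(-3 + B)/3 (F(S, B) = 3 + ((-3 + B)*S)/3 = 3 + (S*(-3 + B))/3 = 3 + S*(-3 + B)/3)
L(M, X) = 3 - 19*M/3 (L(M, X) = 3 - M + (⅓)*(-16)*M = 3 - M - 16*M/3 = 3 - 19*M/3)
1/(L(282, 141 + 41) + k(-211)) = 1/((3 - 19/3*282) + 112) = 1/((3 - 1786) + 112) = 1/(-1783 + 112) = 1/(-1671) = -1/1671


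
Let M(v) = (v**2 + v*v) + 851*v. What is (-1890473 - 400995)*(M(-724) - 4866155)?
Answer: 10160201834836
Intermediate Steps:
M(v) = 2*v**2 + 851*v (M(v) = (v**2 + v**2) + 851*v = 2*v**2 + 851*v)
(-1890473 - 400995)*(M(-724) - 4866155) = (-1890473 - 400995)*(-724*(851 + 2*(-724)) - 4866155) = -2291468*(-724*(851 - 1448) - 4866155) = -2291468*(-724*(-597) - 4866155) = -2291468*(432228 - 4866155) = -2291468*(-4433927) = 10160201834836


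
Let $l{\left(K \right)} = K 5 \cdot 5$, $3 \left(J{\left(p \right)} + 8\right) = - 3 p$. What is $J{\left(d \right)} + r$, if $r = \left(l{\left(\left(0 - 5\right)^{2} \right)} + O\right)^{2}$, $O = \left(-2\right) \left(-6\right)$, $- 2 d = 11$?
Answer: $\frac{811533}{2} \approx 4.0577 \cdot 10^{5}$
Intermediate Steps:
$d = - \frac{11}{2}$ ($d = \left(- \frac{1}{2}\right) 11 = - \frac{11}{2} \approx -5.5$)
$J{\left(p \right)} = -8 - p$ ($J{\left(p \right)} = -8 + \frac{\left(-3\right) p}{3} = -8 - p$)
$l{\left(K \right)} = 25 K$ ($l{\left(K \right)} = 5 K 5 = 25 K$)
$O = 12$
$r = 405769$ ($r = \left(25 \left(0 - 5\right)^{2} + 12\right)^{2} = \left(25 \left(-5\right)^{2} + 12\right)^{2} = \left(25 \cdot 25 + 12\right)^{2} = \left(625 + 12\right)^{2} = 637^{2} = 405769$)
$J{\left(d \right)} + r = \left(-8 - - \frac{11}{2}\right) + 405769 = \left(-8 + \frac{11}{2}\right) + 405769 = - \frac{5}{2} + 405769 = \frac{811533}{2}$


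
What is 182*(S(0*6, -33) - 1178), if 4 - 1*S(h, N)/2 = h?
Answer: -212940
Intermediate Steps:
S(h, N) = 8 - 2*h
182*(S(0*6, -33) - 1178) = 182*((8 - 0*6) - 1178) = 182*((8 - 2*0) - 1178) = 182*((8 + 0) - 1178) = 182*(8 - 1178) = 182*(-1170) = -212940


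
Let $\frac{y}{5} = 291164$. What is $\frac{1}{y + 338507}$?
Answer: $\frac{1}{1794327} \approx 5.5731 \cdot 10^{-7}$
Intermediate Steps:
$y = 1455820$ ($y = 5 \cdot 291164 = 1455820$)
$\frac{1}{y + 338507} = \frac{1}{1455820 + 338507} = \frac{1}{1794327}$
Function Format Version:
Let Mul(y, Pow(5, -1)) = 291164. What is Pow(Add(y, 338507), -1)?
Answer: Rational(1, 1794327) ≈ 5.5731e-7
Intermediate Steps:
y = 1455820 (y = Mul(5, 291164) = 1455820)
Pow(Add(y, 338507), -1) = Pow(Add(1455820, 338507), -1) = Pow(1794327, -1) = Rational(1, 1794327)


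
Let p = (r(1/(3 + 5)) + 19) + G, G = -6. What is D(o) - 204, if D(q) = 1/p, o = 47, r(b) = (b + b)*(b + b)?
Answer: -42620/209 ≈ -203.92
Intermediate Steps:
r(b) = 4*b² (r(b) = (2*b)*(2*b) = 4*b²)
p = 209/16 (p = (4*(1/(3 + 5))² + 19) - 6 = (4*(1/8)² + 19) - 6 = (4*(⅛)² + 19) - 6 = (4*(1/64) + 19) - 6 = (1/16 + 19) - 6 = 305/16 - 6 = 209/16 ≈ 13.063)
D(q) = 16/209 (D(q) = 1/(209/16) = 16/209)
D(o) - 204 = 16/209 - 204 = -42620/209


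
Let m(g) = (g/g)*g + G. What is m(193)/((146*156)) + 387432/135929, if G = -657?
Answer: 1095135022/386989863 ≈ 2.8299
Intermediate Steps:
m(g) = -657 + g (m(g) = (g/g)*g - 657 = 1*g - 657 = g - 657 = -657 + g)
m(193)/((146*156)) + 387432/135929 = (-657 + 193)/((146*156)) + 387432/135929 = -464/22776 + 387432*(1/135929) = -464*1/22776 + 387432/135929 = -58/2847 + 387432/135929 = 1095135022/386989863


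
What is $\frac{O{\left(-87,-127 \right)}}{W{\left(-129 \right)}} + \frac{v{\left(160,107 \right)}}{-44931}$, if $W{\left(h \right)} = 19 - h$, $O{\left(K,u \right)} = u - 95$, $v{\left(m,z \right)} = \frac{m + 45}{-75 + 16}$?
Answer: $- \frac{7952377}{5301858} \approx -1.4999$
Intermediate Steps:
$v{\left(m,z \right)} = - \frac{45}{59} - \frac{m}{59}$ ($v{\left(m,z \right)} = \frac{45 + m}{-59} = \left(45 + m\right) \left(- \frac{1}{59}\right) = - \frac{45}{59} - \frac{m}{59}$)
$O{\left(K,u \right)} = -95 + u$
$\frac{O{\left(-87,-127 \right)}}{W{\left(-129 \right)}} + \frac{v{\left(160,107 \right)}}{-44931} = \frac{-95 - 127}{19 - -129} + \frac{- \frac{45}{59} - \frac{160}{59}}{-44931} = - \frac{222}{19 + 129} + \left(- \frac{45}{59} - \frac{160}{59}\right) \left(- \frac{1}{44931}\right) = - \frac{222}{148} - - \frac{205}{2650929} = \left(-222\right) \frac{1}{148} + \frac{205}{2650929} = - \frac{3}{2} + \frac{205}{2650929} = - \frac{7952377}{5301858}$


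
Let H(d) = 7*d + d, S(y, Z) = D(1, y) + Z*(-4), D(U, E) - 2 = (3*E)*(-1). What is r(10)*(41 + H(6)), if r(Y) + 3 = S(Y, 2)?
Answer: -3471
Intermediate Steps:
D(U, E) = 2 - 3*E (D(U, E) = 2 + (3*E)*(-1) = 2 - 3*E)
S(y, Z) = 2 - 4*Z - 3*y (S(y, Z) = (2 - 3*y) + Z*(-4) = (2 - 3*y) - 4*Z = 2 - 4*Z - 3*y)
r(Y) = -9 - 3*Y (r(Y) = -3 + (2 - 4*2 - 3*Y) = -3 + (2 - 8 - 3*Y) = -3 + (-6 - 3*Y) = -9 - 3*Y)
H(d) = 8*d
r(10)*(41 + H(6)) = (-9 - 3*10)*(41 + 8*6) = (-9 - 30)*(41 + 48) = -39*89 = -3471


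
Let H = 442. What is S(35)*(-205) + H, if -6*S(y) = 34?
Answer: 4811/3 ≈ 1603.7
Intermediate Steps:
S(y) = -17/3 (S(y) = -⅙*34 = -17/3)
S(35)*(-205) + H = -17/3*(-205) + 442 = 3485/3 + 442 = 4811/3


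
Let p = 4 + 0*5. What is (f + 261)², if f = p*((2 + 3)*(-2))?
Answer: 48841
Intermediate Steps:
p = 4 (p = 4 + 0 = 4)
f = -40 (f = 4*((2 + 3)*(-2)) = 4*(5*(-2)) = 4*(-10) = -40)
(f + 261)² = (-40 + 261)² = 221² = 48841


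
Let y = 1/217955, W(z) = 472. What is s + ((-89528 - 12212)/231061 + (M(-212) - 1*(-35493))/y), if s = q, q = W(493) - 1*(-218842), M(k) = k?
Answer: 1776833596707069/231061 ≈ 7.6899e+9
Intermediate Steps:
y = 1/217955 ≈ 4.5881e-6
q = 219314 (q = 472 - 1*(-218842) = 472 + 218842 = 219314)
s = 219314
s + ((-89528 - 12212)/231061 + (M(-212) - 1*(-35493))/y) = 219314 + ((-89528 - 12212)/231061 + (-212 - 1*(-35493))/(1/217955)) = 219314 + (-101740*1/231061 + (-212 + 35493)*217955) = 219314 + (-101740/231061 + 35281*217955) = 219314 + (-101740/231061 + 7689670355) = 219314 + 1776782921794915/231061 = 1776833596707069/231061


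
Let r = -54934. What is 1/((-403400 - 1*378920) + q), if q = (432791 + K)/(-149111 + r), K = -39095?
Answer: -68015/53209626032 ≈ -1.2782e-6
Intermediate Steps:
q = -131232/68015 (q = (432791 - 39095)/(-149111 - 54934) = 393696/(-204045) = 393696*(-1/204045) = -131232/68015 ≈ -1.9295)
1/((-403400 - 1*378920) + q) = 1/((-403400 - 1*378920) - 131232/68015) = 1/((-403400 - 378920) - 131232/68015) = 1/(-782320 - 131232/68015) = 1/(-53209626032/68015) = -68015/53209626032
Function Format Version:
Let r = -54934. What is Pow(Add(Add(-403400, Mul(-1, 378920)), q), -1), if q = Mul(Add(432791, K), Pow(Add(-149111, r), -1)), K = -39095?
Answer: Rational(-68015, 53209626032) ≈ -1.2782e-6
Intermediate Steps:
q = Rational(-131232, 68015) (q = Mul(Add(432791, -39095), Pow(Add(-149111, -54934), -1)) = Mul(393696, Pow(-204045, -1)) = Mul(393696, Rational(-1, 204045)) = Rational(-131232, 68015) ≈ -1.9295)
Pow(Add(Add(-403400, Mul(-1, 378920)), q), -1) = Pow(Add(Add(-403400, Mul(-1, 378920)), Rational(-131232, 68015)), -1) = Pow(Add(Add(-403400, -378920), Rational(-131232, 68015)), -1) = Pow(Add(-782320, Rational(-131232, 68015)), -1) = Pow(Rational(-53209626032, 68015), -1) = Rational(-68015, 53209626032)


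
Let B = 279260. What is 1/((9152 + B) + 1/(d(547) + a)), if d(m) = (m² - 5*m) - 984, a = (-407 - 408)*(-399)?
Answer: 620675/179010118101 ≈ 3.4673e-6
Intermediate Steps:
a = 325185 (a = -815*(-399) = 325185)
d(m) = -984 + m² - 5*m
1/((9152 + B) + 1/(d(547) + a)) = 1/((9152 + 279260) + 1/((-984 + 547² - 5*547) + 325185)) = 1/(288412 + 1/((-984 + 299209 - 2735) + 325185)) = 1/(288412 + 1/(295490 + 325185)) = 1/(288412 + 1/620675) = 1/(179010118101/620675) = 620675/179010118101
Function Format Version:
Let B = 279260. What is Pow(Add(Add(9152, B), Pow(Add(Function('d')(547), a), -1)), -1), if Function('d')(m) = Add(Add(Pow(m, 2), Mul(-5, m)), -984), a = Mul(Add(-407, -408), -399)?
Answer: Rational(620675, 179010118101) ≈ 3.4673e-6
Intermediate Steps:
a = 325185 (a = Mul(-815, -399) = 325185)
Function('d')(m) = Add(-984, Pow(m, 2), Mul(-5, m))
Pow(Add(Add(9152, B), Pow(Add(Function('d')(547), a), -1)), -1) = Pow(Add(Add(9152, 279260), Pow(Add(Add(-984, Pow(547, 2), Mul(-5, 547)), 325185), -1)), -1) = Pow(Add(288412, Pow(Add(Add(-984, 299209, -2735), 325185), -1)), -1) = Pow(Add(288412, Pow(Add(295490, 325185), -1)), -1) = Pow(Add(288412, Pow(620675, -1)), -1) = Pow(Add(288412, Rational(1, 620675)), -1) = Pow(Rational(179010118101, 620675), -1) = Rational(620675, 179010118101)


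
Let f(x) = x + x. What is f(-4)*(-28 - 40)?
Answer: 544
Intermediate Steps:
f(x) = 2*x
f(-4)*(-28 - 40) = (2*(-4))*(-28 - 40) = -8*(-68) = 544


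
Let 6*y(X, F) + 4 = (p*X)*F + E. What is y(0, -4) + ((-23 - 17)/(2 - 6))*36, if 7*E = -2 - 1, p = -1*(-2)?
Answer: 15089/42 ≈ 359.26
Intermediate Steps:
p = 2
E = -3/7 (E = (-2 - 1)/7 = (1/7)*(-3) = -3/7 ≈ -0.42857)
y(X, F) = -31/42 + F*X/3 (y(X, F) = -2/3 + ((2*X)*F - 3/7)/6 = -2/3 + (2*F*X - 3/7)/6 = -2/3 + (-3/7 + 2*F*X)/6 = -2/3 + (-1/14 + F*X/3) = -31/42 + F*X/3)
y(0, -4) + ((-23 - 17)/(2 - 6))*36 = (-31/42 + (1/3)*(-4)*0) + ((-23 - 17)/(2 - 6))*36 = (-31/42 + 0) - 40/(-4)*36 = -31/42 - 40*(-1/4)*36 = -31/42 + 10*36 = -31/42 + 360 = 15089/42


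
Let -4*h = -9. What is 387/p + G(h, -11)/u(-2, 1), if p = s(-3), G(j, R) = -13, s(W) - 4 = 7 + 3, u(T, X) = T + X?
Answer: 569/14 ≈ 40.643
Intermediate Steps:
h = 9/4 (h = -¼*(-9) = 9/4 ≈ 2.2500)
s(W) = 14 (s(W) = 4 + (7 + 3) = 4 + 10 = 14)
p = 14
387/p + G(h, -11)/u(-2, 1) = 387/14 - 13/(-2 + 1) = 387*(1/14) - 13/(-1) = 387/14 - 13*(-1) = 387/14 + 13 = 569/14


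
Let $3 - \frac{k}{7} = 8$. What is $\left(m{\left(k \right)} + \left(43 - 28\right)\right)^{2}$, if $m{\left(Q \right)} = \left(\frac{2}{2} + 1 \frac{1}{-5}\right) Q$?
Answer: $169$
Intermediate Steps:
$k = -35$ ($k = 21 - 56 = -35$)
$m{\left(Q \right)} = \frac{4 Q}{5}$ ($m{\left(Q \right)} = \left(2 \cdot \frac{1}{2} + 1 \left(- \frac{1}{5}\right)\right) Q = \left(1 - \frac{1}{5}\right) Q = \frac{4 Q}{5}$)
$\left(m{\left(k \right)} + \left(43 - 28\right)\right)^{2} = \left(\frac{4}{5} \left(-35\right) + \left(43 - 28\right)\right)^{2} = \left(-28 + 15\right)^{2} = \left(-13\right)^{2} = 169$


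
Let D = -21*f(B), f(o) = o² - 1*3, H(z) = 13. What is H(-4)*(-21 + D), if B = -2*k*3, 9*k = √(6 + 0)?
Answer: -182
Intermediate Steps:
k = √6/9 (k = √(6 + 0)/9 = √6/9 ≈ 0.27217)
B = -2*√6/3 (B = -2*√6/9*3 = -2*√6/3 ≈ -1.6330)
f(o) = -3 + o² (f(o) = o² - 3 = -3 + o²)
D = 7 (D = -21*(-3 + (-2*√6/3)²) = -21*(-3 + 8/3) = -21*(-⅓) = 7)
H(-4)*(-21 + D) = 13*(-21 + 7) = 13*(-14) = -182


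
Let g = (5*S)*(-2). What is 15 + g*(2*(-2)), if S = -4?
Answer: -145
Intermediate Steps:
g = 40 (g = (5*(-4))*(-2) = -20*(-2) = 40)
15 + g*(2*(-2)) = 15 + 40*(2*(-2)) = 15 + 40*(-4) = 15 - 160 = -145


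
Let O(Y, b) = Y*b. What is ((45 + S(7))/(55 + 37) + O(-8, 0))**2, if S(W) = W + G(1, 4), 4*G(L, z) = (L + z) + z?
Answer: 47089/135424 ≈ 0.34772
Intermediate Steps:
G(L, z) = z/2 + L/4 (G(L, z) = ((L + z) + z)/4 = (L + 2*z)/4 = z/2 + L/4)
S(W) = 9/4 + W (S(W) = W + ((1/2)*4 + (1/4)*1) = W + (2 + 1/4) = W + 9/4 = 9/4 + W)
((45 + S(7))/(55 + 37) + O(-8, 0))**2 = ((45 + (9/4 + 7))/(55 + 37) - 8*0)**2 = ((45 + 37/4)/92 + 0)**2 = ((217/4)*(1/92) + 0)**2 = (217/368 + 0)**2 = (217/368)**2 = 47089/135424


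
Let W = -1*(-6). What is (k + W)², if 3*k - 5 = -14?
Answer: 9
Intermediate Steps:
k = -3 (k = 5/3 + (⅓)*(-14) = 5/3 - 14/3 = -3)
W = 6
(k + W)² = (-3 + 6)² = 3² = 9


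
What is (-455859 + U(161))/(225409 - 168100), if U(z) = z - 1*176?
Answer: -151958/19103 ≈ -7.9547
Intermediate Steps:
U(z) = -176 + z (U(z) = z - 176 = -176 + z)
(-455859 + U(161))/(225409 - 168100) = (-455859 + (-176 + 161))/(225409 - 168100) = (-455859 - 15)/57309 = -455874*1/57309 = -151958/19103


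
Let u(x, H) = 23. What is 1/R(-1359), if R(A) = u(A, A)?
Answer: 1/23 ≈ 0.043478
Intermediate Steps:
R(A) = 23
1/R(-1359) = 1/23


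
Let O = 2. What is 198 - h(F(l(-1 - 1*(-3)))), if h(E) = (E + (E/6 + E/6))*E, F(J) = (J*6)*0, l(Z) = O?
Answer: 198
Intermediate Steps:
l(Z) = 2
F(J) = 0 (F(J) = (6*J)*0 = 0)
h(E) = 4*E**2/3 (h(E) = (E + (E*(1/6) + E*(1/6)))*E = (E + (E/6 + E/6))*E = (E + E/3)*E = (4*E/3)*E = 4*E**2/3)
198 - h(F(l(-1 - 1*(-3)))) = 198 - 4*0**2/3 = 198 - 4*0/3 = 198 - 1*0 = 198 + 0 = 198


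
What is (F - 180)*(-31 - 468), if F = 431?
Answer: -125249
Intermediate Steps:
(F - 180)*(-31 - 468) = (431 - 180)*(-31 - 468) = 251*(-499) = -125249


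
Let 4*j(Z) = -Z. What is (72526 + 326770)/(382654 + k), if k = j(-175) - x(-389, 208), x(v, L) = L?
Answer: 1597184/1529959 ≈ 1.0439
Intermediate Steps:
j(Z) = -Z/4 (j(Z) = (-Z)/4 = -Z/4)
k = -657/4 (k = -1/4*(-175) - 1*208 = 175/4 - 208 = -657/4 ≈ -164.25)
(72526 + 326770)/(382654 + k) = (72526 + 326770)/(382654 - 657/4) = 399296/(1529959/4) = 399296*(4/1529959) = 1597184/1529959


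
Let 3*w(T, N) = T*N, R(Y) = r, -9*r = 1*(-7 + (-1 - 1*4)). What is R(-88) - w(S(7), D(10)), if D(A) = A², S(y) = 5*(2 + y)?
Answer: -4496/3 ≈ -1498.7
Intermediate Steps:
S(y) = 10 + 5*y
r = 4/3 (r = -(-7 + (-1 - 1*4))/9 = -(-7 + (-1 - 4))/9 = -(-7 - 5)/9 = -(-12)/9 = -⅑*(-12) = 4/3 ≈ 1.3333)
R(Y) = 4/3
w(T, N) = N*T/3 (w(T, N) = (T*N)/3 = (N*T)/3 = N*T/3)
R(-88) - w(S(7), D(10)) = 4/3 - 10²*(10 + 5*7)/3 = 4/3 - 100*(10 + 35)/3 = 4/3 - 100*45/3 = 4/3 - 1*1500 = 4/3 - 1500 = -4496/3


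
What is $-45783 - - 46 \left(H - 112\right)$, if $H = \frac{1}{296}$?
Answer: $- \frac{7538357}{148} \approx -50935.0$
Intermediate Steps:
$H = \frac{1}{296} \approx 0.0033784$
$-45783 - - 46 \left(H - 112\right) = -45783 - - 46 \left(\frac{1}{296} - 112\right) = -45783 - \left(-46\right) \left(- \frac{33151}{296}\right) = -45783 - \frac{762473}{148} = - \frac{7538357}{148}$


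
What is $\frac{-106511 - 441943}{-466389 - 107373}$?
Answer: $\frac{4811}{5033} \approx 0.95589$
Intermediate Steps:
$\frac{-106511 - 441943}{-466389 - 107373} = - \frac{548454}{-573762} = \left(-548454\right) \left(- \frac{1}{573762}\right) = \frac{4811}{5033}$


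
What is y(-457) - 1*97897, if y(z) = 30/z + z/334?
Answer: -14943021155/152638 ≈ -97898.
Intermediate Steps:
y(z) = 30/z + z/334 (y(z) = 30/z + z*(1/334) = 30/z + z/334)
y(-457) - 1*97897 = (30/(-457) + (1/334)*(-457)) - 1*97897 = (30*(-1/457) - 457/334) - 97897 = (-30/457 - 457/334) - 97897 = -218869/152638 - 97897 = -14943021155/152638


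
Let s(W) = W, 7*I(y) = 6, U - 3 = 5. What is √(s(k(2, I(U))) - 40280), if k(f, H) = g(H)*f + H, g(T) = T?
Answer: I*√1973594/7 ≈ 200.69*I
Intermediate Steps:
U = 8 (U = 3 + 5 = 8)
I(y) = 6/7 (I(y) = (⅐)*6 = 6/7)
k(f, H) = H + H*f (k(f, H) = H*f + H = H + H*f)
√(s(k(2, I(U))) - 40280) = √(6*(1 + 2)/7 - 40280) = √((6/7)*3 - 40280) = √(18/7 - 40280) = √(-281942/7) = I*√1973594/7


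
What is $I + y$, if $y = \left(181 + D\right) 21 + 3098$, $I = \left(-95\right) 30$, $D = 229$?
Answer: $8858$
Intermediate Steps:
$I = -2850$
$y = 11708$ ($y = \left(181 + 229\right) 21 + 3098 = 410 \cdot 21 + 3098 = 8610 + 3098 = 11708$)
$I + y = -2850 + 11708 = 8858$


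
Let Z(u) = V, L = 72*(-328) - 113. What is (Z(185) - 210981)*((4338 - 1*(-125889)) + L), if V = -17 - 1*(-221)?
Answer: -22447328946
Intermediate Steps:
L = -23729 (L = -23616 - 113 = -23729)
V = 204 (V = -17 + 221 = 204)
Z(u) = 204
(Z(185) - 210981)*((4338 - 1*(-125889)) + L) = (204 - 210981)*((4338 - 1*(-125889)) - 23729) = -210777*((4338 + 125889) - 23729) = -210777*(130227 - 23729) = -210777*106498 = -22447328946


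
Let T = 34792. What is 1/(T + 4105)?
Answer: 1/38897 ≈ 2.5709e-5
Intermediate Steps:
1/(T + 4105) = 1/(34792 + 4105) = 1/38897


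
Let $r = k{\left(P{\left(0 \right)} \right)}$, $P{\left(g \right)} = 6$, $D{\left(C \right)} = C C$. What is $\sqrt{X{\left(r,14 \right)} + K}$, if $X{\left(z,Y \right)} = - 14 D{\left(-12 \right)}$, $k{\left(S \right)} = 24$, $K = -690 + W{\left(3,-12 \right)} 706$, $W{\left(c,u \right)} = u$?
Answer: $9 i \sqrt{138} \approx 105.73 i$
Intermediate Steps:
$D{\left(C \right)} = C^{2}$
$K = -9162$ ($K = -690 - 8472 = -9162$)
$r = 24$
$X{\left(z,Y \right)} = -2016$ ($X{\left(z,Y \right)} = - 14 \left(-12\right)^{2} = \left(-14\right) 144 = -2016$)
$\sqrt{X{\left(r,14 \right)} + K} = \sqrt{-2016 - 9162} = \sqrt{-11178} = 9 i \sqrt{138}$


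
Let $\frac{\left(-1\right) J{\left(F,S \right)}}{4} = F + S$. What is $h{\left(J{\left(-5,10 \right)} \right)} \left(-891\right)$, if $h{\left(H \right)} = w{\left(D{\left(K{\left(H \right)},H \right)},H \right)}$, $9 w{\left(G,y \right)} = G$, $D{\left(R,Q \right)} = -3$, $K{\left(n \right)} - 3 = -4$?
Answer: $297$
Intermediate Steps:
$K{\left(n \right)} = -1$ ($K{\left(n \right)} = 3 - 4 = -1$)
$w{\left(G,y \right)} = \frac{G}{9}$
$J{\left(F,S \right)} = - 4 F - 4 S$ ($J{\left(F,S \right)} = - 4 \left(F + S\right) = - 4 F - 4 S$)
$h{\left(H \right)} = - \frac{1}{3}$ ($h{\left(H \right)} = \frac{1}{9} \left(-3\right) = - \frac{1}{3}$)
$h{\left(J{\left(-5,10 \right)} \right)} \left(-891\right) = \left(- \frac{1}{3}\right) \left(-891\right) = 297$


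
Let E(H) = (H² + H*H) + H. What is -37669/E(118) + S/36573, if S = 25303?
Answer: -223348213/340933506 ≈ -0.65511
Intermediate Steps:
E(H) = H + 2*H² (E(H) = (H² + H²) + H = 2*H² + H = H + 2*H²)
-37669/E(118) + S/36573 = -37669*1/(118*(1 + 2*118)) + 25303/36573 = -37669*1/(118*(1 + 236)) + 25303*(1/36573) = -37669/(118*237) + 25303/36573 = -37669/27966 + 25303/36573 = -223348213/340933506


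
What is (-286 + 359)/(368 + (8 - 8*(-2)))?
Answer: 73/392 ≈ 0.18622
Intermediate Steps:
(-286 + 359)/(368 + (8 - 8*(-2))) = 73/(368 + (8 + 16)) = 73/(368 + 24) = 73/392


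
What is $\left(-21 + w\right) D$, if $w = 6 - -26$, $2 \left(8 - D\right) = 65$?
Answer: $- \frac{539}{2} \approx -269.5$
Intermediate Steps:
$D = - \frac{49}{2}$ ($D = 8 - \frac{65}{2} = - \frac{49}{2} \approx -24.5$)
$w = 32$ ($w = 6 + 26 = 32$)
$\left(-21 + w\right) D = \left(-21 + 32\right) \left(- \frac{49}{2}\right) = 11 \left(- \frac{49}{2}\right) = - \frac{539}{2}$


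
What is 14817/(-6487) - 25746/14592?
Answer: -63870661/15776384 ≈ -4.0485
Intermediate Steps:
14817/(-6487) - 25746/14592 = 14817*(-1/6487) - 25746*1/14592 = -14817/6487 - 4291/2432 = -63870661/15776384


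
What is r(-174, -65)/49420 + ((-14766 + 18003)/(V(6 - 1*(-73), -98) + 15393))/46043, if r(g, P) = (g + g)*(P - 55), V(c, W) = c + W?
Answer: 1478030289843/1749134617622 ≈ 0.84501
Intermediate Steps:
V(c, W) = W + c
r(g, P) = 2*g*(-55 + P) (r(g, P) = (2*g)*(-55 + P) = 2*g*(-55 + P))
r(-174, -65)/49420 + ((-14766 + 18003)/(V(6 - 1*(-73), -98) + 15393))/46043 = (2*(-174)*(-55 - 65))/49420 + ((-14766 + 18003)/((-98 + (6 - 1*(-73))) + 15393))/46043 = (2*(-174)*(-120))*(1/49420) + (3237/((-98 + (6 + 73)) + 15393))*(1/46043) = 41760*(1/49420) + (3237/((-98 + 79) + 15393))*(1/46043) = 2088/2471 + (3237/(-19 + 15393))*(1/46043) = 2088/2471 + (3237/15374)*(1/46043) = 2088/2471 + 3237/707865082 = 1478030289843/1749134617622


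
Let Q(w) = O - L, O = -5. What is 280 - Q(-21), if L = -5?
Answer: 280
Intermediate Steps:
Q(w) = 0 (Q(w) = -5 - 1*(-5) = -5 + 5 = 0)
280 - Q(-21) = 280 - 1*0 = 280 + 0 = 280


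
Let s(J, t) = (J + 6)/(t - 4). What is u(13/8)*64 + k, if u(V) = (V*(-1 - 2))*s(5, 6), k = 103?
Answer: -1613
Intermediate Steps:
s(J, t) = (6 + J)/(-4 + t)
u(V) = -33*V/2 (u(V) = (V*(-1 - 2))*((6 + 5)/(-4 + 6)) = (V*(-3))*(11/2) = (-3*V)*((½)*11) = -3*V*(11/2) = -33*V/2)
u(13/8)*64 + k = -429/(2*8)*64 + 103 = -33/2*13/8*64 + 103 = -429/16*64 + 103 = -1716 + 103 = -1613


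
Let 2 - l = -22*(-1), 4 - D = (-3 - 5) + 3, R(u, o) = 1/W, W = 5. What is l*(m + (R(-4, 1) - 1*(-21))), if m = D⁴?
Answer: -131644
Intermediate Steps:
R(u, o) = ⅕ (R(u, o) = 1/5 = ⅕)
D = 9 (D = 4 - ((-3 - 5) + 3) = 4 - (-8 + 3) = 4 - 1*(-5) = 4 + 5 = 9)
l = -20 (l = 2 - (-22)*(-1) = 2 - 1*22 = 2 - 22 = -20)
m = 6561 (m = 9⁴ = 6561)
l*(m + (R(-4, 1) - 1*(-21))) = -20*(6561 + (⅕ - 1*(-21))) = -20*(6561 + (⅕ + 21)) = -20*(6561 + 106/5) = -20*32911/5 = -131644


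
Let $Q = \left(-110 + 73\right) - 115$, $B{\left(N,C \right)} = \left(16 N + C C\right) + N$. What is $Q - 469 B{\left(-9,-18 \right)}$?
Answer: $-80351$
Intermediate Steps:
$B{\left(N,C \right)} = C^{2} + 17 N$ ($B{\left(N,C \right)} = \left(16 N + C^{2}\right) + N = \left(C^{2} + 16 N\right) + N = C^{2} + 17 N$)
$Q = -152$ ($Q = -37 - 115 = -152$)
$Q - 469 B{\left(-9,-18 \right)} = -152 - 469 \left(\left(-18\right)^{2} + 17 \left(-9\right)\right) = -152 - 469 \left(324 - 153\right) = -152 - 80199 = -80351$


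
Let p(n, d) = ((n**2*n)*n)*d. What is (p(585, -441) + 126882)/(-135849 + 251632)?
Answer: -51649016098743/115783 ≈ -4.4608e+8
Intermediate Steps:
p(n, d) = d*n**4 (p(n, d) = (n**3*n)*d = n**4*d = d*n**4)
(p(585, -441) + 126882)/(-135849 + 251632) = (-441*585**4 + 126882)/(-135849 + 251632) = (-441*117117950625 + 126882)/115783 = (-51649016225625 + 126882)*(1/115783) = -51649016098743*1/115783 = -51649016098743/115783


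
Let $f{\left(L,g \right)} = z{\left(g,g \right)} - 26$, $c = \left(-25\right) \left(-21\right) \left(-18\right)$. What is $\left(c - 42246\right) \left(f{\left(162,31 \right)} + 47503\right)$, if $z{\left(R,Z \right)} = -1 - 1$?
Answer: $-2454267600$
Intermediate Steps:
$z{\left(R,Z \right)} = -2$ ($z{\left(R,Z \right)} = -1 - 1 = -2$)
$c = -9450$ ($c = 525 \left(-18\right) = -9450$)
$f{\left(L,g \right)} = -28$ ($f{\left(L,g \right)} = -2 - 26 = -28$)
$\left(c - 42246\right) \left(f{\left(162,31 \right)} + 47503\right) = \left(-9450 - 42246\right) \left(-28 + 47503\right) = \left(-51696\right) 47475 = -2454267600$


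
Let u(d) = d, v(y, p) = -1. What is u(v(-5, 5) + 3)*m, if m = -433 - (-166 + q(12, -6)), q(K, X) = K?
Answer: -558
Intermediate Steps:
m = -279 (m = -433 - (-166 + 12) = -433 - 1*(-154) = -433 + 154 = -279)
u(v(-5, 5) + 3)*m = (-1 + 3)*(-279) = 2*(-279) = -558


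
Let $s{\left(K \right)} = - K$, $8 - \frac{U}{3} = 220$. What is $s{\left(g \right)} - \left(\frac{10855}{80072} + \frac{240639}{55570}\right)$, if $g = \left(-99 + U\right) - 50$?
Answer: $\frac{1736532579021}{2224800520} \approx 780.53$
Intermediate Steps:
$U = -636$ ($U = 24 - 660 = -636$)
$g = -785$ ($g = \left(-99 - 636\right) - 50 = -735 - 50 = -785$)
$s{\left(g \right)} - \left(\frac{10855}{80072} + \frac{240639}{55570}\right) = \left(-1\right) \left(-785\right) - \left(\frac{10855}{80072} + \frac{240639}{55570}\right) = 785 - \frac{9935829179}{2224800520} = \frac{1736532579021}{2224800520}$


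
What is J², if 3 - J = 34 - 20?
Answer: 121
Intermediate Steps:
J = -11 (J = 3 - (34 - 20) = 3 - 1*14 = 3 - 14 = -11)
J² = (-11)² = 121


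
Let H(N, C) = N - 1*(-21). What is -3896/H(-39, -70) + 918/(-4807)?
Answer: 9355774/43263 ≈ 216.25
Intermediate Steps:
H(N, C) = 21 + N (H(N, C) = N + 21 = 21 + N)
-3896/H(-39, -70) + 918/(-4807) = -3896/(21 - 39) + 918/(-4807) = -3896/(-18) + 918*(-1/4807) = -3896*(-1/18) - 918/4807 = 1948/9 - 918/4807 = 9355774/43263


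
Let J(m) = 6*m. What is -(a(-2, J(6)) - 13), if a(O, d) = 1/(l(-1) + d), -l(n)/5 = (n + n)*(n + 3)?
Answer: 727/56 ≈ 12.982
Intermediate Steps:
l(n) = -10*n*(3 + n) (l(n) = -5*(n + n)*(n + 3) = -5*2*n*(3 + n) = -10*n*(3 + n))
a(O, d) = 1/(20 + d) (a(O, d) = 1/(-10*(-1)*(3 - 1) + d) = 1/(-10*(-1)*2 + d) = 1/(20 + d))
-(a(-2, J(6)) - 13) = -(1/(20 + 6*6) - 13) = -(1/(20 + 36) - 13) = -(1/56 - 13) = -1*(-727/56) = 727/56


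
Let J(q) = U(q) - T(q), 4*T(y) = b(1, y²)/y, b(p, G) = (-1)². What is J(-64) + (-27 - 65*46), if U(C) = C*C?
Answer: 276225/256 ≈ 1079.0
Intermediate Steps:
b(p, G) = 1
U(C) = C²
T(y) = 1/(4*y) (T(y) = (1/y)/4 = 1/(4*y))
J(q) = q² - 1/(4*q)
J(-64) + (-27 - 65*46) = (-¼ + (-64)³)/(-64) + (-27 - 65*46) = -(-¼ - 262144)/64 + (-27 - 2990) = -1/64*(-1048577/4) - 3017 = 1048577/256 - 3017 = 276225/256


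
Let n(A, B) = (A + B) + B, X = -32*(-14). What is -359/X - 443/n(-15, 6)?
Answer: 197387/1344 ≈ 146.87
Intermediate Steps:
X = 448
n(A, B) = A + 2*B
-359/X - 443/n(-15, 6) = -359/448 - 443/(-15 + 2*6) = -359*1/448 - 443/(-15 + 12) = -359/448 - 443/(-3) = -359/448 - 443*(-⅓) = -359/448 + 443/3 = 197387/1344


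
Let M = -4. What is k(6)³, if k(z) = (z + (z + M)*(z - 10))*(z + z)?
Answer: -13824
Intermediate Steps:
k(z) = 2*z*(z + (-10 + z)*(-4 + z)) (k(z) = (z + (z - 4)*(z - 10))*(z + z) = (z + (-4 + z)*(-10 + z))*(2*z) = (z + (-10 + z)*(-4 + z))*(2*z) = 2*z*(z + (-10 + z)*(-4 + z)))
k(6)³ = (2*6*(40 + 6² - 13*6))³ = (2*6*(40 + 36 - 78))³ = (2*6*(-2))³ = (-24)³ = -13824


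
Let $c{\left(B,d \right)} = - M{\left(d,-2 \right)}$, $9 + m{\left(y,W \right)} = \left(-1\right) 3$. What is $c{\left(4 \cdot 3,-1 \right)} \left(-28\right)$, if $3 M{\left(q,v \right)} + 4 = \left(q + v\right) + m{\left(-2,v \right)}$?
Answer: $- \frac{532}{3} \approx -177.33$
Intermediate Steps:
$m{\left(y,W \right)} = -12$ ($m{\left(y,W \right)} = -9 - 3 = -12$)
$M{\left(q,v \right)} = - \frac{16}{3} + \frac{q}{3} + \frac{v}{3}$ ($M{\left(q,v \right)} = - \frac{4}{3} + \frac{\left(q + v\right) - 12}{3} = - \frac{4}{3} + \frac{-12 + q + v}{3} = - \frac{4}{3} + \left(-4 + \frac{q}{3} + \frac{v}{3}\right) = - \frac{16}{3} + \frac{q}{3} + \frac{v}{3}$)
$c{\left(B,d \right)} = 6 - \frac{d}{3}$ ($c{\left(B,d \right)} = - (- \frac{16}{3} + \frac{d}{3} + \frac{1}{3} \left(-2\right)) = - (- \frac{16}{3} + \frac{d}{3} - \frac{2}{3}) = - (-6 + \frac{d}{3}) = 6 - \frac{d}{3}$)
$c{\left(4 \cdot 3,-1 \right)} \left(-28\right) = \left(6 - - \frac{1}{3}\right) \left(-28\right) = \left(6 + \frac{1}{3}\right) \left(-28\right) = \frac{19}{3} \left(-28\right) = - \frac{532}{3}$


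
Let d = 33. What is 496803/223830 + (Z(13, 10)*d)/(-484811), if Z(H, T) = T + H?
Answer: 80228557421/36171748710 ≈ 2.2180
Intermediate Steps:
Z(H, T) = H + T
496803/223830 + (Z(13, 10)*d)/(-484811) = 496803/223830 + ((13 + 10)*33)/(-484811) = 496803*(1/223830) + (23*33)*(-1/484811) = 165601/74610 + 759*(-1/484811) = 165601/74610 - 759/484811 = 80228557421/36171748710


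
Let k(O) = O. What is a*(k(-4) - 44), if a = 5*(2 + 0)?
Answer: -480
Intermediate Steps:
a = 10 (a = 5*2 = 10)
a*(k(-4) - 44) = 10*(-4 - 44) = 10*(-48) = -480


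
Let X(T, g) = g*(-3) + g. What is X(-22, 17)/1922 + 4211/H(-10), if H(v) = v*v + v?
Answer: 4045241/86490 ≈ 46.771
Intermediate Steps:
H(v) = v + v**2 (H(v) = v**2 + v = v + v**2)
X(T, g) = -2*g (X(T, g) = -3*g + g = -2*g)
X(-22, 17)/1922 + 4211/H(-10) = -2*17/1922 + 4211/((-10*(1 - 10))) = -34*1/1922 + 4211/((-10*(-9))) = -17/961 + 4211/90 = 4045241/86490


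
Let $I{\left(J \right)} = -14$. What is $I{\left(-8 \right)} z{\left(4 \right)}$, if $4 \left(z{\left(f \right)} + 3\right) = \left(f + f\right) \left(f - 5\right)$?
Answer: $70$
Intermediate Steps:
$z{\left(f \right)} = -3 + \frac{f \left(-5 + f\right)}{2}$ ($z{\left(f \right)} = -3 + \frac{\left(f + f\right) \left(f - 5\right)}{4} = -3 + \frac{2 f \left(-5 + f\right)}{4} = -3 + \frac{f \left(-5 + f\right)}{2}$)
$I{\left(-8 \right)} z{\left(4 \right)} = - 14 \left(-3 + \frac{4^{2}}{2} - 10\right) = - 14 \left(-3 + \frac{1}{2} \cdot 16 - 10\right) = - 14 \left(-3 + 8 - 10\right) = \left(-14\right) \left(-5\right) = 70$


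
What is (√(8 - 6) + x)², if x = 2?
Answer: (2 + √2)² ≈ 11.657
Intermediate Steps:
(√(8 - 6) + x)² = (√(8 - 6) + 2)² = (√2 + 2)² = (2 + √2)²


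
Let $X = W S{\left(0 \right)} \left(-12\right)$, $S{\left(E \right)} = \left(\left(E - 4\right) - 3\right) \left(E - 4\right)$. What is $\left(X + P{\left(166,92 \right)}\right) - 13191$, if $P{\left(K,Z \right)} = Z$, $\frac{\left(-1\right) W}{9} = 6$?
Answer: $5045$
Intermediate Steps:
$W = -54$ ($W = \left(-9\right) 6 = -54$)
$S{\left(E \right)} = \left(-7 + E\right) \left(-4 + E\right)$ ($S{\left(E \right)} = \left(\left(-4 + E\right) - 3\right) \left(-4 + E\right) = \left(-7 + E\right) \left(-4 + E\right)$)
$X = 18144$ ($X = - 54 \left(28 + 0^{2} - 0\right) \left(-12\right) = - 54 \left(28 + 0 + 0\right) \left(-12\right) = \left(-54\right) 28 \left(-12\right) = \left(-1512\right) \left(-12\right) = 18144$)
$\left(X + P{\left(166,92 \right)}\right) - 13191 = \left(18144 + 92\right) - 13191 = 18236 - 13191 = 5045$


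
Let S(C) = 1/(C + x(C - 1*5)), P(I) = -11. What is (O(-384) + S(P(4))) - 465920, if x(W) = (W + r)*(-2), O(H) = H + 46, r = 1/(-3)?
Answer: -30306767/65 ≈ -4.6626e+5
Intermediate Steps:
r = -1/3 ≈ -0.33333
O(H) = 46 + H
x(W) = 2/3 - 2*W (x(W) = (W - 1/3)*(-2) = (-1/3 + W)*(-2) = 2/3 - 2*W)
S(C) = 1/(32/3 - C) (S(C) = 1/(C + (2/3 - 2*(C - 1*5))) = 1/(C + (2/3 - 2*(C - 5))) = 1/(C + (2/3 - 2*(-5 + C))) = 1/(C + (2/3 + (10 - 2*C))) = 1/(C + (32/3 - 2*C)) = 1/(32/3 - C))
(O(-384) + S(P(4))) - 465920 = ((46 - 384) + 3/(32 - 3*(-11))) - 465920 = (-338 + 3/(32 + 33)) - 465920 = (-338 + 3/65) - 465920 = -21967/65 - 465920 = -30306767/65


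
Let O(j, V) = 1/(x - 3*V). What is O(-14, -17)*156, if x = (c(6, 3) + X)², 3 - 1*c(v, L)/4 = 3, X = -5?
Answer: 39/19 ≈ 2.0526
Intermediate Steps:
c(v, L) = 0 (c(v, L) = 12 - 4*3 = 12 - 12 = 0)
x = 25 (x = (0 - 5)² = (-5)² = 25)
O(j, V) = 1/(25 - 3*V)
O(-14, -17)*156 = -1/(-25 + 3*(-17))*156 = -1/(-25 - 51)*156 = -1/(-76)*156 = -1*(-1/76)*156 = (1/76)*156 = 39/19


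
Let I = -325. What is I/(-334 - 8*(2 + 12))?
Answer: 325/446 ≈ 0.72870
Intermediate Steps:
I/(-334 - 8*(2 + 12)) = -325/(-334 - 8*(2 + 12)) = -325/(-334 - 8*14) = -325/(-334 - 112) = -325/(-446) = -325*(-1/446) = 325/446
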